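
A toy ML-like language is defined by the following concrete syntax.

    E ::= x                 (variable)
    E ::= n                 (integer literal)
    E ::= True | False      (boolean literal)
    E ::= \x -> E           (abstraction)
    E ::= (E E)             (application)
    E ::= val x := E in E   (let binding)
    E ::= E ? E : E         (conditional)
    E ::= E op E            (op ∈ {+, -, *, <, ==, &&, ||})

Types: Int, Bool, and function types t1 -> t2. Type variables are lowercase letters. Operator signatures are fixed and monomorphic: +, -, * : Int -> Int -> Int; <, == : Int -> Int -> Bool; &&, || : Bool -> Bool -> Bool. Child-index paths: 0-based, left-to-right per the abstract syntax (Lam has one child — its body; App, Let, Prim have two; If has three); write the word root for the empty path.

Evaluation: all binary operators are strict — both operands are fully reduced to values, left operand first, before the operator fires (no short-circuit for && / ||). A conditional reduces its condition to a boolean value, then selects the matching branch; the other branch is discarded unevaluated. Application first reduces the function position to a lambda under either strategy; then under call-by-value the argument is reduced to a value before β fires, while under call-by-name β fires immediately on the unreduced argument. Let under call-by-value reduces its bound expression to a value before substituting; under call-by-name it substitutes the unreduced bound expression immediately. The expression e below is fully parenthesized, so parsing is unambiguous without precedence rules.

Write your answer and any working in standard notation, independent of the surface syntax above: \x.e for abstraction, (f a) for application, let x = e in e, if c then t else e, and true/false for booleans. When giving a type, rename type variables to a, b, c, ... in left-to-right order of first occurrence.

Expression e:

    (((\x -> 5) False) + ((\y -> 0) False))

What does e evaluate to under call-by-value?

Derivation:
step 0: (((\x.5) false) + ((\y.0) false))
step 1: [beta@0] (5 + ((\y.0) false))
step 2: [beta@1] (5 + 0)
step 3: [delta@root] 5

Answer: 5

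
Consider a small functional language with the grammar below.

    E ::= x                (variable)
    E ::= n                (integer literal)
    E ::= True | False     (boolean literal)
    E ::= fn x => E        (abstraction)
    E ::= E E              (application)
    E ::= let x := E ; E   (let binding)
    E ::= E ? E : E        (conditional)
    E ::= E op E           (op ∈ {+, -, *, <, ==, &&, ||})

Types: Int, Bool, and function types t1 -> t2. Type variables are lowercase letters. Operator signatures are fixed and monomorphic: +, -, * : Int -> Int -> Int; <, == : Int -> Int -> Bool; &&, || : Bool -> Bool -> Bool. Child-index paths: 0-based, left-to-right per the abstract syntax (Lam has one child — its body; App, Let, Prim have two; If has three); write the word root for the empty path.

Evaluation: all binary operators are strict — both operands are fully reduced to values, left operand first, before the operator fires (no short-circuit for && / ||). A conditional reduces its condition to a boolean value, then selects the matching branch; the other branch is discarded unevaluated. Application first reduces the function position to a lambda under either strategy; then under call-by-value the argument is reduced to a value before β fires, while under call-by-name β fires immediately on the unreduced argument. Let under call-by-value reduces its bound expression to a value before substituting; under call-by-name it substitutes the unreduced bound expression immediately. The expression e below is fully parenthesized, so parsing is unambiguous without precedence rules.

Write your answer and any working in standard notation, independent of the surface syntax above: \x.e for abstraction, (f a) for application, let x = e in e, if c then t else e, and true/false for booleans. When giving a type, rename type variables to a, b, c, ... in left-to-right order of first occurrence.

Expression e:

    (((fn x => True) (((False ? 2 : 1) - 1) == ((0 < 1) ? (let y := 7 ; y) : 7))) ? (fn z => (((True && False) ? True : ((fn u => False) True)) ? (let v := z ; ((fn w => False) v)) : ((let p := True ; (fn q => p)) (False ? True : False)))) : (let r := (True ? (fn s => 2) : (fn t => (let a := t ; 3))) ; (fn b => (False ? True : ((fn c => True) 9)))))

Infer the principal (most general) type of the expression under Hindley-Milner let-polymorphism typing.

Trace:
\x._ : a -> Bool
  unify Bool ~ Bool
  unify Int ~ Int
  unify Int ~ Int
  unify Int ~ Int
  unify Int ~ Int
  unify Int ~ Int
  unify Int ~ Int
  unify Bool ~ Bool
let y : Int
y : Int
  unify Int ~ Int
  unify Int ~ Int
  unify a -> Bool ~ Bool -> b
  unify a ~ Bool
  unify Bool ~ b
_ _ : Bool
  unify Bool ~ Bool
  unify Bool ~ Bool
  unify Bool ~ Bool
  unify Bool ~ Bool
\u._ : d -> Bool
  unify d -> Bool ~ Bool -> e
  unify d ~ Bool
  unify Bool ~ e
_ _ : Bool
  unify Bool ~ Bool
  unify Bool ~ Bool
z : c
let v : c
\w._ : f -> Bool
v : c
  unify f -> Bool ~ c -> g
  unify f ~ c
  unify Bool ~ g
_ _ : Bool
let p : Bool
p : Bool
\q._ : h -> Bool
  unify Bool ~ Bool
  unify Bool ~ Bool
  unify h -> Bool ~ Bool -> i
  unify h ~ Bool
  unify Bool ~ i
_ _ : Bool
  unify Bool ~ Bool
\z._ : c -> Bool
  unify Bool ~ Bool
\s._ : j -> Int
t : k
let a : k
\t._ : k -> Int
  unify j -> Int ~ k -> Int
  unify j ~ k
  unify Int ~ Int
let r : forall. k -> Int
  unify Bool ~ Bool
\c._ : m -> Bool
  unify m -> Bool ~ Int -> n
  unify m ~ Int
  unify Bool ~ n
_ _ : Bool
  unify Bool ~ Bool
\b._ : l -> Bool
  unify c -> Bool ~ l -> Bool
  unify c ~ l
  unify Bool ~ Bool

Answer: a -> Bool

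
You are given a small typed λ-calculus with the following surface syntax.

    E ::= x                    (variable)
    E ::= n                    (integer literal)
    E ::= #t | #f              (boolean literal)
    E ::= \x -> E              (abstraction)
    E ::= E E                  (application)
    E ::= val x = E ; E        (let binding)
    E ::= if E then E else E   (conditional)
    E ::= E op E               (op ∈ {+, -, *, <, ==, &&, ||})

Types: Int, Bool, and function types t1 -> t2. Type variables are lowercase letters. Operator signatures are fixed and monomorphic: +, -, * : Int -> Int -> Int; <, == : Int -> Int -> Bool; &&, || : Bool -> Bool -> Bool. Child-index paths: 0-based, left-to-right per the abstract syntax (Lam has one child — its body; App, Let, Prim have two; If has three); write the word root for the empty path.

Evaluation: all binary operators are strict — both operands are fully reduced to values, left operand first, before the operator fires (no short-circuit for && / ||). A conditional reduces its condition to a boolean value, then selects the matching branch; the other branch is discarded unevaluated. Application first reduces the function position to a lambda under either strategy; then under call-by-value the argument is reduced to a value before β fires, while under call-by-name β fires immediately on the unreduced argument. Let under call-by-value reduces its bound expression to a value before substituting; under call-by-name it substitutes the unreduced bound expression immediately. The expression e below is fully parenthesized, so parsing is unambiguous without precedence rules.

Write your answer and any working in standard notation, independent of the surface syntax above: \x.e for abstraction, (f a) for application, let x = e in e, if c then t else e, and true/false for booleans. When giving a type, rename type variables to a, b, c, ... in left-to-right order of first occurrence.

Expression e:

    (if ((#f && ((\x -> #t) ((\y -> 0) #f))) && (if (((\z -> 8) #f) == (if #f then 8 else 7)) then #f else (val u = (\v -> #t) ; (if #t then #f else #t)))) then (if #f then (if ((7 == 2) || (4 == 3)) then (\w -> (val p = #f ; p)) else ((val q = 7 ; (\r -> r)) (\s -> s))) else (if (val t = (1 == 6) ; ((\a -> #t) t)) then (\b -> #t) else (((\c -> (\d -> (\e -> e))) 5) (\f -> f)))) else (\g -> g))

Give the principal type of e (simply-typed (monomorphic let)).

Derivation:
  unify Bool ~ Bool
\x._ : a -> Bool
\y._ : b -> Int
  unify b -> Int ~ Bool -> c
  unify b ~ Bool
  unify Int ~ c
_ _ : Int
  unify a -> Bool ~ Int -> d
  unify a ~ Int
  unify Bool ~ d
_ _ : Bool
  unify Bool ~ Bool
  unify Bool ~ Bool
\z._ : e -> Int
  unify e -> Int ~ Bool -> f
  unify e ~ Bool
  unify Int ~ f
_ _ : Int
  unify Int ~ Int
  unify Bool ~ Bool
  unify Int ~ Int
  unify Int ~ Int
  unify Bool ~ Bool
\v._ : g -> Bool
let u : g -> Bool
  unify Bool ~ Bool
  unify Bool ~ Bool
  unify Bool ~ Bool
  unify Bool ~ Bool
  unify Bool ~ Bool
  unify Bool ~ Bool
  unify Int ~ Int
  unify Int ~ Int
  unify Bool ~ Bool
  unify Int ~ Int
  unify Int ~ Int
  unify Bool ~ Bool
  unify Bool ~ Bool
let p : Bool
p : Bool
\w._ : h -> Bool
let q : Int
r : i
\r._ : i -> i
s : j
\s._ : j -> j
  unify i -> i ~ (j -> j) -> k
  unify i ~ j -> j
  unify j -> j ~ k
_ _ : j -> j
  unify h -> Bool ~ j -> j
  unify h ~ j
  unify Bool ~ j
  unify Int ~ Int
  unify Int ~ Int
let t : Bool
\a._ : l -> Bool
t : Bool
  unify l -> Bool ~ Bool -> m
  unify l ~ Bool
  unify Bool ~ m
_ _ : Bool
  unify Bool ~ Bool
\b._ : n -> Bool
e : q
\e._ : q -> q
\d._ : p -> q -> q
\c._ : o -> p -> q -> q
  unify o -> p -> q -> q ~ Int -> r
  unify o ~ Int
  unify p -> q -> q ~ r
_ _ : p -> q -> q
f : s
\f._ : s -> s
  unify p -> q -> q ~ (s -> s) -> t
  unify p ~ s -> s
  unify q -> q ~ t
_ _ : q -> q
  unify n -> Bool ~ q -> q
  unify n ~ q
  unify Bool ~ q
  unify Bool -> Bool ~ Bool -> Bool
  unify Bool ~ Bool
  unify Bool ~ Bool
g : u
\g._ : u -> u
  unify Bool -> Bool ~ u -> u
  unify Bool ~ u
  unify Bool ~ Bool

Answer: Bool -> Bool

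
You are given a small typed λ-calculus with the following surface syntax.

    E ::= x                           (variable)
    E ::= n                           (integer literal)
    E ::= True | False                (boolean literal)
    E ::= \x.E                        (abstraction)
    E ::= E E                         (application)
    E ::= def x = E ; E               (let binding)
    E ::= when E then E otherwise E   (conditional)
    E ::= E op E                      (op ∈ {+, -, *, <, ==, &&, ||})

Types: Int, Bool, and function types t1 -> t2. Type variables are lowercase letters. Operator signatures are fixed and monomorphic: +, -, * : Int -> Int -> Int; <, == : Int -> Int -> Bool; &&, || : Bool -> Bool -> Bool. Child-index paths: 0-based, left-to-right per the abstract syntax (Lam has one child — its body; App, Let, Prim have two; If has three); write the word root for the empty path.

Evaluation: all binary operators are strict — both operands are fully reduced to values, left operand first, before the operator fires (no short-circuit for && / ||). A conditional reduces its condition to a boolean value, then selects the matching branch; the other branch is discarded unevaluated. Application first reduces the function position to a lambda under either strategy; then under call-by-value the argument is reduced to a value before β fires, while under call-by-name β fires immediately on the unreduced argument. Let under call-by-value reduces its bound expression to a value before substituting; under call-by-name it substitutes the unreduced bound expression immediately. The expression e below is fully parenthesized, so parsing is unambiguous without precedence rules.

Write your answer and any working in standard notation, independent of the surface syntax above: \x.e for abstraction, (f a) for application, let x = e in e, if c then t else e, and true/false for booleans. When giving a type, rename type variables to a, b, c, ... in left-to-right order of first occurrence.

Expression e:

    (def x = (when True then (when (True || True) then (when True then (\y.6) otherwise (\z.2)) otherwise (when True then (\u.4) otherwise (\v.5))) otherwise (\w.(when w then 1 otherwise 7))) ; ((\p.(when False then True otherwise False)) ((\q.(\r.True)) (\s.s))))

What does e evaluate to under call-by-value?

Answer: false

Derivation:
step 0: (let x = (if true then (if (true || true) then (if true then (\y.6) else (\z.2)) else (if true then (\u.4) else (\v.5))) else (\w.(if w then 1 else 7))) in ((\p.(if false then true else false)) ((\q.(\r.true)) (\s.s))))
step 1: [if@0] (let x = (if (true || true) then (if true then (\y.6) else (\z.2)) else (if true then (\u.4) else (\v.5))) in ((\p.(if false then true else false)) ((\q.(\r.true)) (\s.s))))
step 2: [delta@0.0] (let x = (if true then (if true then (\y.6) else (\z.2)) else (if true then (\u.4) else (\v.5))) in ((\p.(if false then true else false)) ((\q.(\r.true)) (\s.s))))
step 3: [if@0] (let x = (if true then (\y.6) else (\z.2)) in ((\p.(if false then true else false)) ((\q.(\r.true)) (\s.s))))
step 4: [if@0] (let x = (\y.6) in ((\p.(if false then true else false)) ((\q.(\r.true)) (\s.s))))
step 5: [let@root] ((\p.(if false then true else false)) ((\q.(\r.true)) (\s.s)))
step 6: [beta@1] ((\p.(if false then true else false)) (\r.true))
step 7: [beta@root] (if false then true else false)
step 8: [if@root] false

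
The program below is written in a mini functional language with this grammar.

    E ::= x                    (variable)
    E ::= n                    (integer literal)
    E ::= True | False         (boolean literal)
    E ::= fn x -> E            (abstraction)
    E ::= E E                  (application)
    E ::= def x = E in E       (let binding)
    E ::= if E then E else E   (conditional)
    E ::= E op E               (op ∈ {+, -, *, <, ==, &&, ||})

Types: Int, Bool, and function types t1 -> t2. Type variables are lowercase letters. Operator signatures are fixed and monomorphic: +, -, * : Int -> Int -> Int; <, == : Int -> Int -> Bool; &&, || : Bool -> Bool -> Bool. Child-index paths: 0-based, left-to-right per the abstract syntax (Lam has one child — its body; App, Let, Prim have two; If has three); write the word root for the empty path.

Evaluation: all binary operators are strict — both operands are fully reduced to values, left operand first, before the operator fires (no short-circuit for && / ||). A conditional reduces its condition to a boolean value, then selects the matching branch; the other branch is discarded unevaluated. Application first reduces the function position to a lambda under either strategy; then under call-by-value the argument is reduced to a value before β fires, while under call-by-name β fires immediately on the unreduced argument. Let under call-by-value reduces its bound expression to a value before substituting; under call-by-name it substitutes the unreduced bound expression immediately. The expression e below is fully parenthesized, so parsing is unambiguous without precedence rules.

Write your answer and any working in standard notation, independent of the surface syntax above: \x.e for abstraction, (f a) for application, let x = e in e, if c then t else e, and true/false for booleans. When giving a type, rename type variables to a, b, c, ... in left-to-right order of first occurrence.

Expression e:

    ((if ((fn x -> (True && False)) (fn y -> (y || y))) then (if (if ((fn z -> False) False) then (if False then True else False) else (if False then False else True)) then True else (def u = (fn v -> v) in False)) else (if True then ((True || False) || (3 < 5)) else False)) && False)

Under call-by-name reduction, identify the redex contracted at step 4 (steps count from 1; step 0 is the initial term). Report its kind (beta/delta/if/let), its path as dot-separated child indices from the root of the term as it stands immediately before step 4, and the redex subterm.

Derivation:
step 0: ((if ((\x.(true && false)) (\y.(y || y))) then (if (if ((\z.false) false) then (if false then true else false) else (if false then false else true)) then true else (let u = (\v.v) in false)) else (if true then ((true || false) || (3 < 5)) else false)) && false)
step 1: [beta@0.0] ((if (true && false) then (if (if ((\z.false) false) then (if false then true else false) else (if false then false else true)) then true else (let u = (\v.v) in false)) else (if true then ((true || false) || (3 < 5)) else false)) && false)
step 2: [delta@0.0] ((if false then (if (if ((\z.false) false) then (if false then true else false) else (if false then false else true)) then true else (let u = (\v.v) in false)) else (if true then ((true || false) || (3 < 5)) else false)) && false)
step 3: [if@0] ((if true then ((true || false) || (3 < 5)) else false) && false)
step 4: [if@0] (((true || false) || (3 < 5)) && false)

Answer: if at 0 : (if true then ((true || false) || (3 < 5)) else false)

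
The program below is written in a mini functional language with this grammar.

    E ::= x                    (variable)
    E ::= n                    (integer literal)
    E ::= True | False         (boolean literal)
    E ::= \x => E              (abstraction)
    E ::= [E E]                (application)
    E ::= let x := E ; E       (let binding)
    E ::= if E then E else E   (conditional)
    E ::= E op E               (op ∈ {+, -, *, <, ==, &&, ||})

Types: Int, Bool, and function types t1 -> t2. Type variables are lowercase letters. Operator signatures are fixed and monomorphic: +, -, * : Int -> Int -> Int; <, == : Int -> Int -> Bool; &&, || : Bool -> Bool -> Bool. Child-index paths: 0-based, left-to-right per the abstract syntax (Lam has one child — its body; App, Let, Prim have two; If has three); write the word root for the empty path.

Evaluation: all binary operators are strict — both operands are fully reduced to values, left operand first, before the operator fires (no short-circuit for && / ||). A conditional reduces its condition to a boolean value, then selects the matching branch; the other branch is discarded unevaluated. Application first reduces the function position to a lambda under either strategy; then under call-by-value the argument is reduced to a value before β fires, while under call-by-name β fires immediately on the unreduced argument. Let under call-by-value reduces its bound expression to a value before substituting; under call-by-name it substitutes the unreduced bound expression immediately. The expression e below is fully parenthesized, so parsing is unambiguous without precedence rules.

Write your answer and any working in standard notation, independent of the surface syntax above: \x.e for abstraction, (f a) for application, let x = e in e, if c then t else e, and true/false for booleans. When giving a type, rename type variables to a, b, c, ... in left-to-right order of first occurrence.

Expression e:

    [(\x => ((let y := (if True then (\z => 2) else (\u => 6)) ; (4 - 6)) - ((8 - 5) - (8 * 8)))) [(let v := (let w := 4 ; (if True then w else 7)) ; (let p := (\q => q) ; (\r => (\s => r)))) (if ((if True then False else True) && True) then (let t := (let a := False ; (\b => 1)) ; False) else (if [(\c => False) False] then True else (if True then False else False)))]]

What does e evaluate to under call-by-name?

Working:
step 0: ((\x.((let y = (if true then (\z.2) else (\u.6)) in (4 - 6)) - ((8 - 5) - (8 * 8)))) ((let v = (let w = 4 in (if true then w else 7)) in (let p = (\q.q) in (\r.(\s.r)))) (if ((if true then false else true) && true) then (let t = (let a = false in (\b.1)) in false) else (if ((\c.false) false) then true else (if true then false else false)))))
step 1: [beta@root] ((let y = (if true then (\z.2) else (\u.6)) in (4 - 6)) - ((8 - 5) - (8 * 8)))
step 2: [let@0] ((4 - 6) - ((8 - 5) - (8 * 8)))
step 3: [delta@0] (-2 - ((8 - 5) - (8 * 8)))
step 4: [delta@1.0] (-2 - (3 - (8 * 8)))
step 5: [delta@1.1] (-2 - (3 - 64))
step 6: [delta@1] (-2 - -61)
step 7: [delta@root] 59

Answer: 59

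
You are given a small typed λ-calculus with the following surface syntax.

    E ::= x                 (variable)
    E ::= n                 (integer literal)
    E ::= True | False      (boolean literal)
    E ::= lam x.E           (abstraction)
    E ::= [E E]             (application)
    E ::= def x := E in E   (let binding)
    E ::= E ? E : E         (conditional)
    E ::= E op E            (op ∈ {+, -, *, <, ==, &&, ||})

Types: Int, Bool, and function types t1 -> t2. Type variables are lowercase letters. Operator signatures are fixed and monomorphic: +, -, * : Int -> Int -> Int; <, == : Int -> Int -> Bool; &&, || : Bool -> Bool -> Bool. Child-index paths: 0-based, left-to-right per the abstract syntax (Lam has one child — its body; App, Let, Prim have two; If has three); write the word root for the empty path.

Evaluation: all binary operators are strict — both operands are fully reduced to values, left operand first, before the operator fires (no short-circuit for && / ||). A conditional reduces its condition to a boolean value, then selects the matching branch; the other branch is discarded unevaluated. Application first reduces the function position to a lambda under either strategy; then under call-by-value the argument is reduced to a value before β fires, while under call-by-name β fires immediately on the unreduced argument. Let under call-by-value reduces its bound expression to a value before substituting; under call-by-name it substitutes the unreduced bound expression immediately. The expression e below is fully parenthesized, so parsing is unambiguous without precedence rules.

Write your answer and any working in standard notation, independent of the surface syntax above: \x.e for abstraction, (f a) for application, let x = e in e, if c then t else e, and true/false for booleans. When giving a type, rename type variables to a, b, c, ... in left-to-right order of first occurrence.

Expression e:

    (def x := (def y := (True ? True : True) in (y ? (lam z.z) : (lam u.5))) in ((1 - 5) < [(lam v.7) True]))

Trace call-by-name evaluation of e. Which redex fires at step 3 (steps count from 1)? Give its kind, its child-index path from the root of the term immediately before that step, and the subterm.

Answer: beta at 1 : ((\v.7) true)

Working:
step 0: (let x = (let y = (if true then true else true) in (if y then (\z.z) else (\u.5))) in ((1 - 5) < ((\v.7) true)))
step 1: [let@root] ((1 - 5) < ((\v.7) true))
step 2: [delta@0] (-4 < ((\v.7) true))
step 3: [beta@1] (-4 < 7)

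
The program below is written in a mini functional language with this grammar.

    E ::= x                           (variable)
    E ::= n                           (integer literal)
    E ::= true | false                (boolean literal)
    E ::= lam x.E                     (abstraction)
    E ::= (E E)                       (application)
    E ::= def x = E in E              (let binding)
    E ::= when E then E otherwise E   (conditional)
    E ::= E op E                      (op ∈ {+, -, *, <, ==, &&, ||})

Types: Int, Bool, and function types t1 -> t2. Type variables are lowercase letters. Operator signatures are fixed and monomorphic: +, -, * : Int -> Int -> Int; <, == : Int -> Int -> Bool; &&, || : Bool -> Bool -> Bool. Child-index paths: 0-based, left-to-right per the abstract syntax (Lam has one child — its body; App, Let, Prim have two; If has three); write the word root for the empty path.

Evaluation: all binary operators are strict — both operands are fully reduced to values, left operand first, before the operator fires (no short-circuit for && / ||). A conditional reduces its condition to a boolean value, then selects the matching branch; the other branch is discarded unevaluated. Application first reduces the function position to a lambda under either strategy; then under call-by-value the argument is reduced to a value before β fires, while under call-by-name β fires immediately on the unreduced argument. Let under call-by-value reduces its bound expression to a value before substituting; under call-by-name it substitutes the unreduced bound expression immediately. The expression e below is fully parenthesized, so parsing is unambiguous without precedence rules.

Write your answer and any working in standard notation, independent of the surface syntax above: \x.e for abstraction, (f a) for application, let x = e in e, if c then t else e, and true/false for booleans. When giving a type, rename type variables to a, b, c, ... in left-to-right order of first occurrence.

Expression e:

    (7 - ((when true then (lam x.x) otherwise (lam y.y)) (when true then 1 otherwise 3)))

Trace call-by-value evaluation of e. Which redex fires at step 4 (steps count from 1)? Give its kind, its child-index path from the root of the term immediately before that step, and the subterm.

Answer: delta at root : (7 - 1)

Derivation:
step 0: (7 - ((if true then (\x.x) else (\y.y)) (if true then 1 else 3)))
step 1: [if@1.0] (7 - ((\x.x) (if true then 1 else 3)))
step 2: [if@1.1] (7 - ((\x.x) 1))
step 3: [beta@1] (7 - 1)
step 4: [delta@root] 6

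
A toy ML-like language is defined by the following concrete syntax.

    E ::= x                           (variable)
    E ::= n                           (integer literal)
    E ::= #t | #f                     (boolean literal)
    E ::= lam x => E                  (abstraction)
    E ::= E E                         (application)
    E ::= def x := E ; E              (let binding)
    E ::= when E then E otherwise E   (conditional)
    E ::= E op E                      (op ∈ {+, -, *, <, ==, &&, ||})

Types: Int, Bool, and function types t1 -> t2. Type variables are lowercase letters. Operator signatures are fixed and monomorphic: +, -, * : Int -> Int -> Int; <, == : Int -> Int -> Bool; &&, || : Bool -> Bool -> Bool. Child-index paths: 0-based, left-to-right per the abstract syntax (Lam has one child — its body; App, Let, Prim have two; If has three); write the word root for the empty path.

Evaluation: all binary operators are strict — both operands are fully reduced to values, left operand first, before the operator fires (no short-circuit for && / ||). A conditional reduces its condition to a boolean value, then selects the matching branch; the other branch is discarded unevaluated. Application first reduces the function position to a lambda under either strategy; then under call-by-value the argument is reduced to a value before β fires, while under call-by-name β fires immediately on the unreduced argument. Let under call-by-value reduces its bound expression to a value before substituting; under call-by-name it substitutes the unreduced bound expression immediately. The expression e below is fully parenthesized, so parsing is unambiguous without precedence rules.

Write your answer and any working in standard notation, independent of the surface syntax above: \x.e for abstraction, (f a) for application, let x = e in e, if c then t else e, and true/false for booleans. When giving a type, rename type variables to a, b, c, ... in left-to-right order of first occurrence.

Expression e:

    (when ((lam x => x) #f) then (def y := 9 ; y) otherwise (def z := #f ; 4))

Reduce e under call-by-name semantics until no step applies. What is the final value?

Answer: 4

Trace:
step 0: (if ((\x.x) false) then (let y = 9 in y) else (let z = false in 4))
step 1: [beta@0] (if false then (let y = 9 in y) else (let z = false in 4))
step 2: [if@root] (let z = false in 4)
step 3: [let@root] 4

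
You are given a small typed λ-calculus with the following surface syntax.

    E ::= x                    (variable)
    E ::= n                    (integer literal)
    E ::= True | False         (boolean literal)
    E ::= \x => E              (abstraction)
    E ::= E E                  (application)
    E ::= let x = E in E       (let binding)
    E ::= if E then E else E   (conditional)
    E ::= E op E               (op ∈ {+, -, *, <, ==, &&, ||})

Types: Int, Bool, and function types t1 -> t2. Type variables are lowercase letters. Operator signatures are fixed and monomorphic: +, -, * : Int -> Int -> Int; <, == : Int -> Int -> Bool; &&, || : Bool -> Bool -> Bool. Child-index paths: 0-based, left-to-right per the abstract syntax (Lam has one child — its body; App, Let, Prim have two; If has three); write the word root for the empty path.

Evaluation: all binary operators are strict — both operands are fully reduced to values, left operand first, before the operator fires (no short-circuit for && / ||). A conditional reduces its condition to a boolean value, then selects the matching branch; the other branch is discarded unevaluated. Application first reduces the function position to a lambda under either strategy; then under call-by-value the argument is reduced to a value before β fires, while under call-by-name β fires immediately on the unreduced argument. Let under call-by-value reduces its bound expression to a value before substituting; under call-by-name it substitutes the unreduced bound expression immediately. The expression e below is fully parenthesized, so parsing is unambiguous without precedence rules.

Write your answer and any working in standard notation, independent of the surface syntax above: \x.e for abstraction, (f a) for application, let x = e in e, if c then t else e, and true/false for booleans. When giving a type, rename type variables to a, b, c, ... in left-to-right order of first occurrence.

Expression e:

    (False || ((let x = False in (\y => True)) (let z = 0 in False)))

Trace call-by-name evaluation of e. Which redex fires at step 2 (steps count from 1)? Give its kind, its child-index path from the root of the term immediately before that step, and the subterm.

Answer: beta at 1 : ((\y.true) (let z = 0 in false))

Trace:
step 0: (false || ((let x = false in (\y.true)) (let z = 0 in false)))
step 1: [let@1.0] (false || ((\y.true) (let z = 0 in false)))
step 2: [beta@1] (false || true)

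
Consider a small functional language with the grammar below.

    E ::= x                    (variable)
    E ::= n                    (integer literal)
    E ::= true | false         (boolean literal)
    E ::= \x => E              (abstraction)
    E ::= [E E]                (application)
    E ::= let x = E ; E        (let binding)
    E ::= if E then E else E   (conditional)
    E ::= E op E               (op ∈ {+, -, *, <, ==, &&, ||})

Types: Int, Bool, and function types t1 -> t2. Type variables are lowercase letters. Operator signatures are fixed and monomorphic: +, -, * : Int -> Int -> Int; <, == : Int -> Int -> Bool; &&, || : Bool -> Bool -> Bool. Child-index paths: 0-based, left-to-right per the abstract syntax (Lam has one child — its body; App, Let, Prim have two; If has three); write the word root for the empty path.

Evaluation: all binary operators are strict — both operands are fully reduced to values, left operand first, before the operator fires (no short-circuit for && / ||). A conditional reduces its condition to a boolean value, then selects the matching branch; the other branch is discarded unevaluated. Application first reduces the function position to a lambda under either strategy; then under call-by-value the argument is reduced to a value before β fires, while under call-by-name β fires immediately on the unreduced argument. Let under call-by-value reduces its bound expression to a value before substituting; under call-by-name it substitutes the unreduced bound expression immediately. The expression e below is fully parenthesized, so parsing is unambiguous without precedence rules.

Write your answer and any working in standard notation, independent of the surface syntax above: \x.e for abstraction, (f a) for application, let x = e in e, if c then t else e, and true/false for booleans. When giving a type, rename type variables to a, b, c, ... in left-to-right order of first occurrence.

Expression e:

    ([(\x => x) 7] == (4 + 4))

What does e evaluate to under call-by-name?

Derivation:
step 0: (((\x.x) 7) == (4 + 4))
step 1: [beta@0] (7 == (4 + 4))
step 2: [delta@1] (7 == 8)
step 3: [delta@root] false

Answer: false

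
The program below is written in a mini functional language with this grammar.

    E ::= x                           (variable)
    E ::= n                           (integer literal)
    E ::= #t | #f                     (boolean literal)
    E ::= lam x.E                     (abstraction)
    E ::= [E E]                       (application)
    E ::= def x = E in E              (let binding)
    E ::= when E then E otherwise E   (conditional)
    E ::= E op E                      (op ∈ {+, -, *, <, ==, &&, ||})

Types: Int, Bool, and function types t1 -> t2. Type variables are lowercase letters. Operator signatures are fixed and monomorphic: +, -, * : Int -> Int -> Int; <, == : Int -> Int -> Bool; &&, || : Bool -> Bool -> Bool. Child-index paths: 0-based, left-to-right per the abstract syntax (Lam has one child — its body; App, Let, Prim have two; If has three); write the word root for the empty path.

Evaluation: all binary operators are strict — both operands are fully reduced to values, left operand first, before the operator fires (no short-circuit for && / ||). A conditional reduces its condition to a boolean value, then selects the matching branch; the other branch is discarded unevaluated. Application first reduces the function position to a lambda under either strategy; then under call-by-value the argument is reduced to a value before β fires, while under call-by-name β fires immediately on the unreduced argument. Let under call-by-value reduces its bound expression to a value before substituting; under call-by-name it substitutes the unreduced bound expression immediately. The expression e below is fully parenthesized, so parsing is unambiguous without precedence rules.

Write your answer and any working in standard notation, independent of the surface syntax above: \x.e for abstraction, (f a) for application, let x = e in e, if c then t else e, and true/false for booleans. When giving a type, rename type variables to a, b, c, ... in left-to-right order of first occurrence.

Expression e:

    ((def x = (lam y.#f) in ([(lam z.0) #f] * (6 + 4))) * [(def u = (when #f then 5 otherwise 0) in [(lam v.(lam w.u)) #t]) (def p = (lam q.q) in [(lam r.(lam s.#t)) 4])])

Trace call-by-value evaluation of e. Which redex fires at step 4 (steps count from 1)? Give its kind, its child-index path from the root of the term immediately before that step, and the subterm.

Working:
step 0: ((let x = (\y.false) in (((\z.0) false) * (6 + 4))) * ((let u = (if false then 5 else 0) in ((\v.(\w.u)) true)) (let p = (\q.q) in ((\r.(\s.true)) 4))))
step 1: [let@0] ((((\z.0) false) * (6 + 4)) * ((let u = (if false then 5 else 0) in ((\v.(\w.u)) true)) (let p = (\q.q) in ((\r.(\s.true)) 4))))
step 2: [beta@0.0] ((0 * (6 + 4)) * ((let u = (if false then 5 else 0) in ((\v.(\w.u)) true)) (let p = (\q.q) in ((\r.(\s.true)) 4))))
step 3: [delta@0.1] ((0 * 10) * ((let u = (if false then 5 else 0) in ((\v.(\w.u)) true)) (let p = (\q.q) in ((\r.(\s.true)) 4))))
step 4: [delta@0] (0 * ((let u = (if false then 5 else 0) in ((\v.(\w.u)) true)) (let p = (\q.q) in ((\r.(\s.true)) 4))))

Answer: delta at 0 : (0 * 10)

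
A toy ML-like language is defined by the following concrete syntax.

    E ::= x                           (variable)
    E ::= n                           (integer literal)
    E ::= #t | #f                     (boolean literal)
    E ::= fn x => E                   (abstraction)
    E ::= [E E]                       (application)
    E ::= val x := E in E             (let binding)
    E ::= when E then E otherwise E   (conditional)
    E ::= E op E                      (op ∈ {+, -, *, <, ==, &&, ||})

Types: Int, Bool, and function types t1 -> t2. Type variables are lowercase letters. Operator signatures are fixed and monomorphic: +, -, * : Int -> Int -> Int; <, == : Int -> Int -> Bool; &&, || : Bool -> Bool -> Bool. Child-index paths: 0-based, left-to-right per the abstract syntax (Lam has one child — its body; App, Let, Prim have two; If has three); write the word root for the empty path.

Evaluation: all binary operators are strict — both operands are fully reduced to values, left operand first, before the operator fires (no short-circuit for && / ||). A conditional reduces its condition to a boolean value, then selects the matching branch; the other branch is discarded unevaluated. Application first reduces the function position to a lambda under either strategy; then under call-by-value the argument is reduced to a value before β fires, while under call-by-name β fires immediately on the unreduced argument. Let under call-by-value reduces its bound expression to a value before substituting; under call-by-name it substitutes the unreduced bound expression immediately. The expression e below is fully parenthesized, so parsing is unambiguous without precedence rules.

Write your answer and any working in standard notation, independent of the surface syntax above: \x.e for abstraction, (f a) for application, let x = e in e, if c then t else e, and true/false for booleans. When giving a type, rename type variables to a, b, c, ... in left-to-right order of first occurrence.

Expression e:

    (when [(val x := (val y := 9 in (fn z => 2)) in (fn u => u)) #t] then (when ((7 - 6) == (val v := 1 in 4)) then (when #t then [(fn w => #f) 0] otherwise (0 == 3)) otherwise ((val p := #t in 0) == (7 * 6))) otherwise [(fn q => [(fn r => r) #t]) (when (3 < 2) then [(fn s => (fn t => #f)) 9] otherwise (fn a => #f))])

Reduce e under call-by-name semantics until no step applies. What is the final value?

Trace:
step 0: (if ((let x = (let y = 9 in (\z.2)) in (\u.u)) true) then (if ((7 - 6) == (let v = 1 in 4)) then (if true then ((\w.false) 0) else (0 == 3)) else ((let p = true in 0) == (7 * 6))) else ((\q.((\r.r) true)) (if (3 < 2) then ((\s.(\t.false)) 9) else (\a.false))))
step 1: [let@0.0] (if ((\u.u) true) then (if ((7 - 6) == (let v = 1 in 4)) then (if true then ((\w.false) 0) else (0 == 3)) else ((let p = true in 0) == (7 * 6))) else ((\q.((\r.r) true)) (if (3 < 2) then ((\s.(\t.false)) 9) else (\a.false))))
step 2: [beta@0] (if true then (if ((7 - 6) == (let v = 1 in 4)) then (if true then ((\w.false) 0) else (0 == 3)) else ((let p = true in 0) == (7 * 6))) else ((\q.((\r.r) true)) (if (3 < 2) then ((\s.(\t.false)) 9) else (\a.false))))
step 3: [if@root] (if ((7 - 6) == (let v = 1 in 4)) then (if true then ((\w.false) 0) else (0 == 3)) else ((let p = true in 0) == (7 * 6)))
step 4: [delta@0.0] (if (1 == (let v = 1 in 4)) then (if true then ((\w.false) 0) else (0 == 3)) else ((let p = true in 0) == (7 * 6)))
step 5: [let@0.1] (if (1 == 4) then (if true then ((\w.false) 0) else (0 == 3)) else ((let p = true in 0) == (7 * 6)))
step 6: [delta@0] (if false then (if true then ((\w.false) 0) else (0 == 3)) else ((let p = true in 0) == (7 * 6)))
step 7: [if@root] ((let p = true in 0) == (7 * 6))
step 8: [let@0] (0 == (7 * 6))
step 9: [delta@1] (0 == 42)
step 10: [delta@root] false

Answer: false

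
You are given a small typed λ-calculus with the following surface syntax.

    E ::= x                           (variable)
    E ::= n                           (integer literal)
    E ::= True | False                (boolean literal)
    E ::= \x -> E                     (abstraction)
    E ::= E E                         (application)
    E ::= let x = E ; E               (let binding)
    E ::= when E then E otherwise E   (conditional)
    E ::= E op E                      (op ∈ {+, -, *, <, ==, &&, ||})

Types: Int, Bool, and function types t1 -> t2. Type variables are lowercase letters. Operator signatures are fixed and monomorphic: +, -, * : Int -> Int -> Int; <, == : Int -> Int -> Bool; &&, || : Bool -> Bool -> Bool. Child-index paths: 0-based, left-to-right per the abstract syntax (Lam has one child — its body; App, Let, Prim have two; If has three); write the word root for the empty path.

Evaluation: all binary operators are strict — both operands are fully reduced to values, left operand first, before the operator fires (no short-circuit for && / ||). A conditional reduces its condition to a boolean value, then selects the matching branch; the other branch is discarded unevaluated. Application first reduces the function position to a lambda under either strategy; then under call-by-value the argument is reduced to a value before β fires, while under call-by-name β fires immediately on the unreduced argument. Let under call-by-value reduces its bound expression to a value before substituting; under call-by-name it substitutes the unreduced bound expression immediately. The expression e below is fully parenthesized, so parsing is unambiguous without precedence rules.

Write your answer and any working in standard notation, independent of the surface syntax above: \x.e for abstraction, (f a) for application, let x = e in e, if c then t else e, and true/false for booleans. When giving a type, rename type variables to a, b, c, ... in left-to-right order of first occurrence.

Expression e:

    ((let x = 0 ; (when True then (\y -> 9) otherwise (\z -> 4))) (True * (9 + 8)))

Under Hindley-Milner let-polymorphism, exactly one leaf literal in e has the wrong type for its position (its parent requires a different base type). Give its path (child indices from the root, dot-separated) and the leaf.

Derivation:
let x : Int
  unify Bool ~ Bool
\y._ : a -> Int
\z._ : b -> Int
  unify a -> Int ~ b -> Int
  unify a ~ b
  unify Int ~ Int
  unify Bool ~ Int
  FAIL: mismatch Bool ~ Int

Answer: 1.0 : true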